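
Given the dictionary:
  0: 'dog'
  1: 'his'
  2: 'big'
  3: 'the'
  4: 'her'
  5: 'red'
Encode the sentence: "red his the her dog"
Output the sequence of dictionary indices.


Look up each word in the dictionary:
  'red' -> 5
  'his' -> 1
  'the' -> 3
  'her' -> 4
  'dog' -> 0

Encoded: [5, 1, 3, 4, 0]


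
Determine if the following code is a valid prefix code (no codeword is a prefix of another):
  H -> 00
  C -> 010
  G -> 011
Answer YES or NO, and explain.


Checking each pair (does one codeword prefix another?):
  H='00' vs C='010': no prefix
  H='00' vs G='011': no prefix
  C='010' vs H='00': no prefix
  C='010' vs G='011': no prefix
  G='011' vs H='00': no prefix
  G='011' vs C='010': no prefix
No violation found over all pairs.

YES -- this is a valid prefix code. No codeword is a prefix of any other codeword.


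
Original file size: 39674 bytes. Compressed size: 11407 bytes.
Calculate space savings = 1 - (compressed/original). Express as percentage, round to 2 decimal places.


ratio = compressed/original = 11407/39674 = 0.287518
savings = 1 - ratio = 1 - 0.287518 = 0.712482
as a percentage: 0.712482 * 100 = 71.25%

Space savings = 1 - 11407/39674 = 71.25%


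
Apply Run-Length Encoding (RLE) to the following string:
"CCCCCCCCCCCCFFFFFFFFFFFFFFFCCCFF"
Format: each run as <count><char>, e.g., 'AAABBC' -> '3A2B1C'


Scanning runs left to right:
  i=0: run of 'C' x 12 -> '12C'
  i=12: run of 'F' x 15 -> '15F'
  i=27: run of 'C' x 3 -> '3C'
  i=30: run of 'F' x 2 -> '2F'

RLE = 12C15F3C2F


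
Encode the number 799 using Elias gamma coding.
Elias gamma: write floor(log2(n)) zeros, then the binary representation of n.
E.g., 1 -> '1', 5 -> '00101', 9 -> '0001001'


num_bits = floor(log2(799)) + 1 = 10
leading_zeros = num_bits - 1 = 9
binary(799) = 1100011111

Elias gamma(799) = '000000000' + '1100011111' = 0000000001100011111 (19 bits)


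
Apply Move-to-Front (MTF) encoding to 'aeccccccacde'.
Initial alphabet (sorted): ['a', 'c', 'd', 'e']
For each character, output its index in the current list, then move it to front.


MTF encoding:
'a': index 0 in ['a', 'c', 'd', 'e'] -> ['a', 'c', 'd', 'e']
'e': index 3 in ['a', 'c', 'd', 'e'] -> ['e', 'a', 'c', 'd']
'c': index 2 in ['e', 'a', 'c', 'd'] -> ['c', 'e', 'a', 'd']
'c': index 0 in ['c', 'e', 'a', 'd'] -> ['c', 'e', 'a', 'd']
'c': index 0 in ['c', 'e', 'a', 'd'] -> ['c', 'e', 'a', 'd']
'c': index 0 in ['c', 'e', 'a', 'd'] -> ['c', 'e', 'a', 'd']
'c': index 0 in ['c', 'e', 'a', 'd'] -> ['c', 'e', 'a', 'd']
'c': index 0 in ['c', 'e', 'a', 'd'] -> ['c', 'e', 'a', 'd']
'a': index 2 in ['c', 'e', 'a', 'd'] -> ['a', 'c', 'e', 'd']
'c': index 1 in ['a', 'c', 'e', 'd'] -> ['c', 'a', 'e', 'd']
'd': index 3 in ['c', 'a', 'e', 'd'] -> ['d', 'c', 'a', 'e']
'e': index 3 in ['d', 'c', 'a', 'e'] -> ['e', 'd', 'c', 'a']


Output: [0, 3, 2, 0, 0, 0, 0, 0, 2, 1, 3, 3]


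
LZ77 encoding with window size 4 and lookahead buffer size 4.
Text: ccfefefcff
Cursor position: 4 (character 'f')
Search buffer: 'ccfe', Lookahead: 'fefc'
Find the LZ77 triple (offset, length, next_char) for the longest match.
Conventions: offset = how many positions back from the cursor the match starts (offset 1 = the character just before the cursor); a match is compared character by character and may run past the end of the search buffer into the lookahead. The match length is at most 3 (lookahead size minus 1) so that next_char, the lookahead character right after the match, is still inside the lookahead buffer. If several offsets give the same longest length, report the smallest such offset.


Try each offset into the search buffer:
  offset=1 (pos 3, char 'e'): match length 0
  offset=2 (pos 2, char 'f'): match length 3
  offset=3 (pos 1, char 'c'): match length 0
  offset=4 (pos 0, char 'c'): match length 0
Longest match has length 3 at offset 2.
next_char = character at position 4 + 3 = 7 -> 'c'

Best match: offset=2, length=3 (matching 'fef' starting at position 2)
LZ77 triple: (2, 3, 'c')


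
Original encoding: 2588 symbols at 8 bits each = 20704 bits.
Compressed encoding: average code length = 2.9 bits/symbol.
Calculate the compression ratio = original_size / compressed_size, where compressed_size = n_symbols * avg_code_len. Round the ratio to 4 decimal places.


original_size = n_symbols * orig_bits = 2588 * 8 = 20704 bits
compressed_size = n_symbols * avg_code_len = 2588 * 2.9 = 7505.2 bits
ratio = original_size / compressed_size = 20704 / 7505.2 = 2.7586

Compression ratio = 2.7586


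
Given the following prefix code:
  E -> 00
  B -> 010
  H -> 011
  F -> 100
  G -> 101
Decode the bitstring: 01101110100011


Decoding step by step:
Bits 011 -> H
Bits 011 -> H
Bits 101 -> G
Bits 00 -> E
Bits 011 -> H


Decoded message: HHGEH


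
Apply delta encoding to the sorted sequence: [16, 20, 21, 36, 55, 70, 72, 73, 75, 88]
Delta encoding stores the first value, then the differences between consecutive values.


First value: 16
Deltas:
  20 - 16 = 4
  21 - 20 = 1
  36 - 21 = 15
  55 - 36 = 19
  70 - 55 = 15
  72 - 70 = 2
  73 - 72 = 1
  75 - 73 = 2
  88 - 75 = 13


Delta encoded: [16, 4, 1, 15, 19, 15, 2, 1, 2, 13]


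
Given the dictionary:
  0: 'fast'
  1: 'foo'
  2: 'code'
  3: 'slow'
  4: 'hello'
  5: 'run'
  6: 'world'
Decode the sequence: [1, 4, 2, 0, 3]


Look up each index in the dictionary:
  1 -> 'foo'
  4 -> 'hello'
  2 -> 'code'
  0 -> 'fast'
  3 -> 'slow'

Decoded: "foo hello code fast slow"


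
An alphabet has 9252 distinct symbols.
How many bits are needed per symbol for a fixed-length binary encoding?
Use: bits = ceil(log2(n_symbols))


log2(9252) = 13.1755
Bracket: 2^13 = 8192 < 9252 <= 2^14 = 16384
So ceil(log2(9252)) = 14

bits = ceil(log2(9252)) = ceil(13.1755) = 14 bits


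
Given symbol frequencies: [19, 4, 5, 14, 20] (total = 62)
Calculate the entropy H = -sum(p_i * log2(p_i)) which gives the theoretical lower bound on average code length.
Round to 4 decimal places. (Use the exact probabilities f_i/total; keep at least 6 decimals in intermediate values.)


Per-symbol terms -p_i * log2(p_i) with p_i = f_i/62:
  p = 19/62 = 0.306452: log2(p) = -1.706269, -p*log2(p) = 0.522889
  p = 4/62 = 0.064516: log2(p) = -3.954196, -p*log2(p) = 0.255109
  p = 5/62 = 0.080645: log2(p) = -3.632268, -p*log2(p) = 0.292925
  p = 14/62 = 0.225806: log2(p) = -2.146841, -p*log2(p) = 0.484771
  p = 20/62 = 0.322581: log2(p) = -1.632268, -p*log2(p) = 0.526538
H = 0.522889 + 0.255109 + 0.292925 + 0.484771 + 0.526538 = 2.082232

H = 2.0822 bits/symbol


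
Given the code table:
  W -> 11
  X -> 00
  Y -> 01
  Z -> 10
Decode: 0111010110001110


Decoding:
01 -> Y
11 -> W
01 -> Y
01 -> Y
10 -> Z
00 -> X
11 -> W
10 -> Z


Result: YWYYZXWZ


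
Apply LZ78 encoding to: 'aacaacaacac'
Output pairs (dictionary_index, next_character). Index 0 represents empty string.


LZ78 encoding steps:
Dictionary: {0: ''}
Step 1: w='' (idx 0), next='a' -> output (0, 'a'), add 'a' as idx 1
Step 2: w='a' (idx 1), next='c' -> output (1, 'c'), add 'ac' as idx 2
Step 3: w='a' (idx 1), next='a' -> output (1, 'a'), add 'aa' as idx 3
Step 4: w='' (idx 0), next='c' -> output (0, 'c'), add 'c' as idx 4
Step 5: w='aa' (idx 3), next='c' -> output (3, 'c'), add 'aac' as idx 5
Step 6: w='ac' (idx 2), end of input -> output (2, '')


Encoded: [(0, 'a'), (1, 'c'), (1, 'a'), (0, 'c'), (3, 'c'), (2, '')]


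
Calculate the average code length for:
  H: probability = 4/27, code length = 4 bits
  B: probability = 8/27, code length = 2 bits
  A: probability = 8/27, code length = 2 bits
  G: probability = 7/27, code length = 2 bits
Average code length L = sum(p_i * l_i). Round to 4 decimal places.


Weighted contributions p_i * l_i:
  H: (4/27) * 4 = 16/27
  B: (8/27) * 2 = 16/27
  A: (8/27) * 2 = 16/27
  G: (7/27) * 2 = 14/27
Sum = (16 + 16 + 16 + 14)/27 = 62/27

L = 62/27 = 2.2963 bits/symbol


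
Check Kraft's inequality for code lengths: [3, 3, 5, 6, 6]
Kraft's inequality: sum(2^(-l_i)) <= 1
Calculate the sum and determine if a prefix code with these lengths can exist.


Sum = 2^(-3) + 2^(-3) + 2^(-5) + 2^(-6) + 2^(-6)
    = 0.125 + 0.125 + 0.03125 + 0.015625 + 0.015625
    = 20/64 = 0.3125
Since 0.3125 <= 1, Kraft's inequality IS satisfied.
A prefix code with these lengths CAN exist.

Kraft sum = 0.3125. Satisfied.


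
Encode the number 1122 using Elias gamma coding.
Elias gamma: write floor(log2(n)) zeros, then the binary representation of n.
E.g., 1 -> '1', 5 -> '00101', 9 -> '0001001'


num_bits = floor(log2(1122)) + 1 = 11
leading_zeros = num_bits - 1 = 10
binary(1122) = 10001100010

Elias gamma(1122) = '0000000000' + '10001100010' = 000000000010001100010 (21 bits)


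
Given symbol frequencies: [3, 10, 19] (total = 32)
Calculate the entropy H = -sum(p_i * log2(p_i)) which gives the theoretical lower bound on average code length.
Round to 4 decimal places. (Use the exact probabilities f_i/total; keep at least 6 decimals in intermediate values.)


Per-symbol terms -p_i * log2(p_i) with p_i = f_i/32:
  p = 3/32 = 0.093750: log2(p) = -3.415037, -p*log2(p) = 0.320160
  p = 10/32 = 0.312500: log2(p) = -1.678072, -p*log2(p) = 0.524397
  p = 19/32 = 0.593750: log2(p) = -0.752072, -p*log2(p) = 0.446543
H = 0.320160 + 0.524397 + 0.446543 = 1.291100

H = 1.2911 bits/symbol


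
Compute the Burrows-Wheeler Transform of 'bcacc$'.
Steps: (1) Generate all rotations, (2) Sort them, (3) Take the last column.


Rotations (sorted):
  0: $bcacc -> last char: c
  1: acc$bc -> last char: c
  2: bcacc$ -> last char: $
  3: c$bcac -> last char: c
  4: cacc$b -> last char: b
  5: cc$bca -> last char: a


BWT = cc$cba


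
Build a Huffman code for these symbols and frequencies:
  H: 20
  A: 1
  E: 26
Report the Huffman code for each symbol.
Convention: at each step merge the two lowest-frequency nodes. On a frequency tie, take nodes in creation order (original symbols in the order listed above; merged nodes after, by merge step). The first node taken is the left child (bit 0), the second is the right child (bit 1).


Huffman tree construction:
Step 1: Merge A(1) + H(20) = 21
Step 2: Merge (A+H)(21) + E(26) = 47
Read each symbol's code off the tree from the root (left child = 0, right child = 1).

Codes:
  H: 01 (length 2)
  A: 00 (length 2)
  E: 1 (length 1)
Average code length: 68/47 = 1.4468 bits/symbol


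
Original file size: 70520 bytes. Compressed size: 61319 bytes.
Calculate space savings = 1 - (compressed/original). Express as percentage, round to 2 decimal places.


ratio = compressed/original = 61319/70520 = 0.869526
savings = 1 - ratio = 1 - 0.869526 = 0.130474
as a percentage: 0.130474 * 100 = 13.05%

Space savings = 1 - 61319/70520 = 13.05%


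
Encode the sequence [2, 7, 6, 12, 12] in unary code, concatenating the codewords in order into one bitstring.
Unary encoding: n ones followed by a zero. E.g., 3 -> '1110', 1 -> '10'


Encode each number as n ones followed by a terminating 0:
  2 -> 110 (3 bits)
  7 -> 11111110 (8 bits)
  6 -> 1111110 (7 bits)
  12 -> 1111111111110 (13 bits)
  12 -> 1111111111110 (13 bits)
Total length = 3 + 8 + 7 + 13 + 13 = 44 bits.

Unary([2, 7, 6, 12, 12]) = 11011111110111111011111111111101111111111110 (44 bits)


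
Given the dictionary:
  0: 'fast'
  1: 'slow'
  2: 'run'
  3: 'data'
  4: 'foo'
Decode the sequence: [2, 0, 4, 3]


Look up each index in the dictionary:
  2 -> 'run'
  0 -> 'fast'
  4 -> 'foo'
  3 -> 'data'

Decoded: "run fast foo data"


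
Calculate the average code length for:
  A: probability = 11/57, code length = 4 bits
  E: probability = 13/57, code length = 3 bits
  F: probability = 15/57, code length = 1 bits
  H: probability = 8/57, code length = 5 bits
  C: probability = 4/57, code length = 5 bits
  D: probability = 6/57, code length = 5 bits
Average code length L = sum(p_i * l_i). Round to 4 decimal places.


Weighted contributions p_i * l_i:
  A: (11/57) * 4 = 44/57
  E: (13/57) * 3 = 39/57
  F: (15/57) * 1 = 15/57
  H: (8/57) * 5 = 40/57
  C: (4/57) * 5 = 20/57
  D: (6/57) * 5 = 30/57
Sum = (44 + 39 + 15 + 40 + 20 + 30)/57 = 188/57

L = 188/57 = 3.2982 bits/symbol


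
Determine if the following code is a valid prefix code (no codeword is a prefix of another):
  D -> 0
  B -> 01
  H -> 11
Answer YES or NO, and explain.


Checking each pair (does one codeword prefix another?):
  D='0' vs B='01': prefix -- VIOLATION

NO -- this is NOT a valid prefix code. D (0) is a prefix of B (01).


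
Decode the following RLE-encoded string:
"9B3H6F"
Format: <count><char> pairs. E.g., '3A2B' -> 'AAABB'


Expanding each <count><char> pair:
  9B -> 'BBBBBBBBB'
  3H -> 'HHH'
  6F -> 'FFFFFF'

Decoded = BBBBBBBBBHHHFFFFFF


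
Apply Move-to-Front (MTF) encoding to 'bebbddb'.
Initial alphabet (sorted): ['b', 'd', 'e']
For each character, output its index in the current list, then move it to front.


MTF encoding:
'b': index 0 in ['b', 'd', 'e'] -> ['b', 'd', 'e']
'e': index 2 in ['b', 'd', 'e'] -> ['e', 'b', 'd']
'b': index 1 in ['e', 'b', 'd'] -> ['b', 'e', 'd']
'b': index 0 in ['b', 'e', 'd'] -> ['b', 'e', 'd']
'd': index 2 in ['b', 'e', 'd'] -> ['d', 'b', 'e']
'd': index 0 in ['d', 'b', 'e'] -> ['d', 'b', 'e']
'b': index 1 in ['d', 'b', 'e'] -> ['b', 'd', 'e']


Output: [0, 2, 1, 0, 2, 0, 1]


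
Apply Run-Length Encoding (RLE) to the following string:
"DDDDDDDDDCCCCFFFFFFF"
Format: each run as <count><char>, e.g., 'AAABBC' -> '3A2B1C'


Scanning runs left to right:
  i=0: run of 'D' x 9 -> '9D'
  i=9: run of 'C' x 4 -> '4C'
  i=13: run of 'F' x 7 -> '7F'

RLE = 9D4C7F


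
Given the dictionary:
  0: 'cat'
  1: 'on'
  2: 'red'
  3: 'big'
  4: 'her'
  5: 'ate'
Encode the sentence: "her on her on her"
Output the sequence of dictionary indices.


Look up each word in the dictionary:
  'her' -> 4
  'on' -> 1
  'her' -> 4
  'on' -> 1
  'her' -> 4

Encoded: [4, 1, 4, 1, 4]


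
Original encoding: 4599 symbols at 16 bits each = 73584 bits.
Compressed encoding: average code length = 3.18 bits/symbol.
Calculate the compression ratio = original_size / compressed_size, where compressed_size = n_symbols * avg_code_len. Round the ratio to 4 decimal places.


original_size = n_symbols * orig_bits = 4599 * 16 = 73584 bits
compressed_size = n_symbols * avg_code_len = 4599 * 3.18 = 14624.82 bits
ratio = original_size / compressed_size = 73584 / 14624.82 = 5.0314

Compression ratio = 5.0314


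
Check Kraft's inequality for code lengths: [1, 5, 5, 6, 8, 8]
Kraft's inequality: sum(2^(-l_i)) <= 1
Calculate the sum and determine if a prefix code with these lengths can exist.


Sum = 2^(-1) + 2^(-5) + 2^(-5) + 2^(-6) + 2^(-8) + 2^(-8)
    = 0.5 + 0.03125 + 0.03125 + 0.015625 + 0.00390625 + 0.00390625
    = 150/256 = 0.5859375
Since 0.5859375 <= 1, Kraft's inequality IS satisfied.
A prefix code with these lengths CAN exist.

Kraft sum = 0.5859375. Satisfied.


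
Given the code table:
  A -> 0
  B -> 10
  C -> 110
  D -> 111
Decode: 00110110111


Decoding:
0 -> A
0 -> A
110 -> C
110 -> C
111 -> D


Result: AACCD


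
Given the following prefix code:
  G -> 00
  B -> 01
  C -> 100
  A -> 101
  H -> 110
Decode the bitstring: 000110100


Decoding step by step:
Bits 00 -> G
Bits 01 -> B
Bits 101 -> A
Bits 00 -> G


Decoded message: GBAG


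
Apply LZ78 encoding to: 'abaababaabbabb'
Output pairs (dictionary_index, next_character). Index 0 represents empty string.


LZ78 encoding steps:
Dictionary: {0: ''}
Step 1: w='' (idx 0), next='a' -> output (0, 'a'), add 'a' as idx 1
Step 2: w='' (idx 0), next='b' -> output (0, 'b'), add 'b' as idx 2
Step 3: w='a' (idx 1), next='a' -> output (1, 'a'), add 'aa' as idx 3
Step 4: w='b' (idx 2), next='a' -> output (2, 'a'), add 'ba' as idx 4
Step 5: w='ba' (idx 4), next='a' -> output (4, 'a'), add 'baa' as idx 5
Step 6: w='b' (idx 2), next='b' -> output (2, 'b'), add 'bb' as idx 6
Step 7: w='a' (idx 1), next='b' -> output (1, 'b'), add 'ab' as idx 7
Step 8: w='b' (idx 2), end of input -> output (2, '')


Encoded: [(0, 'a'), (0, 'b'), (1, 'a'), (2, 'a'), (4, 'a'), (2, 'b'), (1, 'b'), (2, '')]


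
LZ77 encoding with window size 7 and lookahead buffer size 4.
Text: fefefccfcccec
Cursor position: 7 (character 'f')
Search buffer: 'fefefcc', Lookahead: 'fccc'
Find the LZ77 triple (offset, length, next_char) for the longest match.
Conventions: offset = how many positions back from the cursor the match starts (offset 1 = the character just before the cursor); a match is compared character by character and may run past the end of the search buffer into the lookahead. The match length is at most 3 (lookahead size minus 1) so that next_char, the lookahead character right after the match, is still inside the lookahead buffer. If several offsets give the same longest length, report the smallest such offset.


Try each offset into the search buffer:
  offset=1 (pos 6, char 'c'): match length 0
  offset=2 (pos 5, char 'c'): match length 0
  offset=3 (pos 4, char 'f'): match length 3
  offset=4 (pos 3, char 'e'): match length 0
  offset=5 (pos 2, char 'f'): match length 1
  offset=6 (pos 1, char 'e'): match length 0
  offset=7 (pos 0, char 'f'): match length 1
Longest match has length 3 at offset 3.
next_char = character at position 7 + 3 = 10 -> 'c'

Best match: offset=3, length=3 (matching 'fcc' starting at position 4)
LZ77 triple: (3, 3, 'c')


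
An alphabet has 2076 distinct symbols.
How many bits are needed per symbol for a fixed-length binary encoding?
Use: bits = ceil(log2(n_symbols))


log2(2076) = 11.0196
Bracket: 2^11 = 2048 < 2076 <= 2^12 = 4096
So ceil(log2(2076)) = 12

bits = ceil(log2(2076)) = ceil(11.0196) = 12 bits


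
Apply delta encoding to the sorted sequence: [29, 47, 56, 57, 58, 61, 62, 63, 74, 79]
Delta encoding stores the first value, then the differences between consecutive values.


First value: 29
Deltas:
  47 - 29 = 18
  56 - 47 = 9
  57 - 56 = 1
  58 - 57 = 1
  61 - 58 = 3
  62 - 61 = 1
  63 - 62 = 1
  74 - 63 = 11
  79 - 74 = 5


Delta encoded: [29, 18, 9, 1, 1, 3, 1, 1, 11, 5]


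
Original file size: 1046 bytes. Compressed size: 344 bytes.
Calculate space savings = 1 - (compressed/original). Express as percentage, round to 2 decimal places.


ratio = compressed/original = 344/1046 = 0.328872
savings = 1 - ratio = 1 - 0.328872 = 0.671128
as a percentage: 0.671128 * 100 = 67.11%

Space savings = 1 - 344/1046 = 67.11%


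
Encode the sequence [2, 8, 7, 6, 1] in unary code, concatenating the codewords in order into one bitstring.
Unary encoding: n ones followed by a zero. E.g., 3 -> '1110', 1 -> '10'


Encode each number as n ones followed by a terminating 0:
  2 -> 110 (3 bits)
  8 -> 111111110 (9 bits)
  7 -> 11111110 (8 bits)
  6 -> 1111110 (7 bits)
  1 -> 10 (2 bits)
Total length = 3 + 9 + 8 + 7 + 2 = 29 bits.

Unary([2, 8, 7, 6, 1]) = 11011111111011111110111111010 (29 bits)


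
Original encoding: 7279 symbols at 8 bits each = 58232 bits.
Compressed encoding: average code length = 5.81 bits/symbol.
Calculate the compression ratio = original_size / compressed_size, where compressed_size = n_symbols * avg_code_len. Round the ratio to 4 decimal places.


original_size = n_symbols * orig_bits = 7279 * 8 = 58232 bits
compressed_size = n_symbols * avg_code_len = 7279 * 5.81 = 42290.99 bits
ratio = original_size / compressed_size = 58232 / 42290.99 = 1.3769

Compression ratio = 1.3769


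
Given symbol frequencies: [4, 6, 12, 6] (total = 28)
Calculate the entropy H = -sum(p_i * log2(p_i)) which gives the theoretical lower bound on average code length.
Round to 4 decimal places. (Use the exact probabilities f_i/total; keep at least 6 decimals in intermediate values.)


Per-symbol terms -p_i * log2(p_i) with p_i = f_i/28:
  p = 4/28 = 0.142857: log2(p) = -2.807355, -p*log2(p) = 0.401051
  p = 6/28 = 0.214286: log2(p) = -2.222392, -p*log2(p) = 0.476227
  p = 12/28 = 0.428571: log2(p) = -1.222392, -p*log2(p) = 0.523882
  p = 6/28 = 0.214286: log2(p) = -2.222392, -p*log2(p) = 0.476227
H = 0.401051 + 0.476227 + 0.523882 + 0.476227 = 1.877387

H = 1.8774 bits/symbol


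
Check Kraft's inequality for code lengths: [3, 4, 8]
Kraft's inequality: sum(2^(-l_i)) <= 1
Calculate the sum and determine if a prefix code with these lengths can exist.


Sum = 2^(-3) + 2^(-4) + 2^(-8)
    = 0.125 + 0.0625 + 0.00390625
    = 49/256 = 0.19140625
Since 0.19140625 <= 1, Kraft's inequality IS satisfied.
A prefix code with these lengths CAN exist.

Kraft sum = 0.19140625. Satisfied.


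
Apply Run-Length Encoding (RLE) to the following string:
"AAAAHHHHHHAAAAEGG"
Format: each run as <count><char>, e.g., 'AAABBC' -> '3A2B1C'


Scanning runs left to right:
  i=0: run of 'A' x 4 -> '4A'
  i=4: run of 'H' x 6 -> '6H'
  i=10: run of 'A' x 4 -> '4A'
  i=14: run of 'E' x 1 -> '1E'
  i=15: run of 'G' x 2 -> '2G'

RLE = 4A6H4A1E2G


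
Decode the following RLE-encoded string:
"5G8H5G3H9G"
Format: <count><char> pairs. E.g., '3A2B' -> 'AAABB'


Expanding each <count><char> pair:
  5G -> 'GGGGG'
  8H -> 'HHHHHHHH'
  5G -> 'GGGGG'
  3H -> 'HHH'
  9G -> 'GGGGGGGGG'

Decoded = GGGGGHHHHHHHHGGGGGHHHGGGGGGGGG


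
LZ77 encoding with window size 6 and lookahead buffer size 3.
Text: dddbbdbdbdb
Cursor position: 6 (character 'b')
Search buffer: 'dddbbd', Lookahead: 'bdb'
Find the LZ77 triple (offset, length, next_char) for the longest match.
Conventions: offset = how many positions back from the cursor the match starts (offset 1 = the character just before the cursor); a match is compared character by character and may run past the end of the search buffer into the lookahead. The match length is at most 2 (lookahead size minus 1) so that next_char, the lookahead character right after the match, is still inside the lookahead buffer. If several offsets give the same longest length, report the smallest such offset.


Try each offset into the search buffer:
  offset=1 (pos 5, char 'd'): match length 0
  offset=2 (pos 4, char 'b'): match length 2
  offset=3 (pos 3, char 'b'): match length 1
  offset=4 (pos 2, char 'd'): match length 0
  offset=5 (pos 1, char 'd'): match length 0
  offset=6 (pos 0, char 'd'): match length 0
Longest match has length 2 at offset 2.
next_char = character at position 6 + 2 = 8 -> 'b'

Best match: offset=2, length=2 (matching 'bd' starting at position 4)
LZ77 triple: (2, 2, 'b')


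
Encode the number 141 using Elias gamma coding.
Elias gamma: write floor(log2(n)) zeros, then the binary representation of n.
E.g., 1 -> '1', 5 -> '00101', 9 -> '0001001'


num_bits = floor(log2(141)) + 1 = 8
leading_zeros = num_bits - 1 = 7
binary(141) = 10001101

Elias gamma(141) = '0000000' + '10001101' = 000000010001101 (15 bits)


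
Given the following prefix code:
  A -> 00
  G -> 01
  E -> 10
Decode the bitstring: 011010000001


Decoding step by step:
Bits 01 -> G
Bits 10 -> E
Bits 10 -> E
Bits 00 -> A
Bits 00 -> A
Bits 01 -> G


Decoded message: GEEAAG


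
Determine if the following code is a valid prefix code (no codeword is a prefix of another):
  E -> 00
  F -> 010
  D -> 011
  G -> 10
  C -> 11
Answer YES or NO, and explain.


Checking each pair (does one codeword prefix another?):
  E='00' vs F='010': no prefix
  E='00' vs D='011': no prefix
  E='00' vs G='10': no prefix
  E='00' vs C='11': no prefix
  F='010' vs E='00': no prefix
  F='010' vs D='011': no prefix
  F='010' vs G='10': no prefix
  F='010' vs C='11': no prefix
  D='011' vs E='00': no prefix
  D='011' vs F='010': no prefix
  D='011' vs G='10': no prefix
  D='011' vs C='11': no prefix
  G='10' vs E='00': no prefix
  G='10' vs F='010': no prefix
  G='10' vs D='011': no prefix
  G='10' vs C='11': no prefix
  C='11' vs E='00': no prefix
  C='11' vs F='010': no prefix
  C='11' vs D='011': no prefix
  C='11' vs G='10': no prefix
No violation found over all pairs.

YES -- this is a valid prefix code. No codeword is a prefix of any other codeword.


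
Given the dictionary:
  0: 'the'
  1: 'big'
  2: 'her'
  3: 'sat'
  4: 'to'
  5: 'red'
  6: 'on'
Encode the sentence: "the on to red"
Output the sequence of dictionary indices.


Look up each word in the dictionary:
  'the' -> 0
  'on' -> 6
  'to' -> 4
  'red' -> 5

Encoded: [0, 6, 4, 5]


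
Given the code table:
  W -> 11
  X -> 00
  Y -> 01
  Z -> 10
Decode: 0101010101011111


Decoding:
01 -> Y
01 -> Y
01 -> Y
01 -> Y
01 -> Y
01 -> Y
11 -> W
11 -> W


Result: YYYYYYWW


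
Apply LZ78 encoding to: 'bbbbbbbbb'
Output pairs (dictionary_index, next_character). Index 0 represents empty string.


LZ78 encoding steps:
Dictionary: {0: ''}
Step 1: w='' (idx 0), next='b' -> output (0, 'b'), add 'b' as idx 1
Step 2: w='b' (idx 1), next='b' -> output (1, 'b'), add 'bb' as idx 2
Step 3: w='bb' (idx 2), next='b' -> output (2, 'b'), add 'bbb' as idx 3
Step 4: w='bbb' (idx 3), end of input -> output (3, '')


Encoded: [(0, 'b'), (1, 'b'), (2, 'b'), (3, '')]


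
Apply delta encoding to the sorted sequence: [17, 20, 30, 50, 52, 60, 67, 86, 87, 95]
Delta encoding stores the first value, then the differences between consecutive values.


First value: 17
Deltas:
  20 - 17 = 3
  30 - 20 = 10
  50 - 30 = 20
  52 - 50 = 2
  60 - 52 = 8
  67 - 60 = 7
  86 - 67 = 19
  87 - 86 = 1
  95 - 87 = 8


Delta encoded: [17, 3, 10, 20, 2, 8, 7, 19, 1, 8]


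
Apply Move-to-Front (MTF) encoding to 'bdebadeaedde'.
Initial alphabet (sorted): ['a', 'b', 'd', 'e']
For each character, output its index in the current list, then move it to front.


MTF encoding:
'b': index 1 in ['a', 'b', 'd', 'e'] -> ['b', 'a', 'd', 'e']
'd': index 2 in ['b', 'a', 'd', 'e'] -> ['d', 'b', 'a', 'e']
'e': index 3 in ['d', 'b', 'a', 'e'] -> ['e', 'd', 'b', 'a']
'b': index 2 in ['e', 'd', 'b', 'a'] -> ['b', 'e', 'd', 'a']
'a': index 3 in ['b', 'e', 'd', 'a'] -> ['a', 'b', 'e', 'd']
'd': index 3 in ['a', 'b', 'e', 'd'] -> ['d', 'a', 'b', 'e']
'e': index 3 in ['d', 'a', 'b', 'e'] -> ['e', 'd', 'a', 'b']
'a': index 2 in ['e', 'd', 'a', 'b'] -> ['a', 'e', 'd', 'b']
'e': index 1 in ['a', 'e', 'd', 'b'] -> ['e', 'a', 'd', 'b']
'd': index 2 in ['e', 'a', 'd', 'b'] -> ['d', 'e', 'a', 'b']
'd': index 0 in ['d', 'e', 'a', 'b'] -> ['d', 'e', 'a', 'b']
'e': index 1 in ['d', 'e', 'a', 'b'] -> ['e', 'd', 'a', 'b']


Output: [1, 2, 3, 2, 3, 3, 3, 2, 1, 2, 0, 1]


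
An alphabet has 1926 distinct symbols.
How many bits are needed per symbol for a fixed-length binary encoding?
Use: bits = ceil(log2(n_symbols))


log2(1926) = 10.9114
Bracket: 2^10 = 1024 < 1926 <= 2^11 = 2048
So ceil(log2(1926)) = 11

bits = ceil(log2(1926)) = ceil(10.9114) = 11 bits


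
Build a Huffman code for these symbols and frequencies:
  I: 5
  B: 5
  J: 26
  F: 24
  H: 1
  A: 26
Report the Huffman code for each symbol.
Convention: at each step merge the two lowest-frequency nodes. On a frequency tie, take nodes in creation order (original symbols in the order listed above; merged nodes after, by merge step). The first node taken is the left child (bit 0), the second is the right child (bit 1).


Huffman tree construction:
Step 1: Merge H(1) + I(5) = 6
Step 2: Merge B(5) + (H+I)(6) = 11
Step 3: Merge (B+(H+I))(11) + F(24) = 35
Step 4: Merge J(26) + A(26) = 52
Step 5: Merge ((B+(H+I))+F)(35) + (J+A)(52) = 87
Read each symbol's code off the tree from the root (left child = 0, right child = 1).

Codes:
  I: 0011 (length 4)
  B: 000 (length 3)
  J: 10 (length 2)
  F: 01 (length 2)
  H: 0010 (length 4)
  A: 11 (length 2)
Average code length: 191/87 = 2.1954 bits/symbol


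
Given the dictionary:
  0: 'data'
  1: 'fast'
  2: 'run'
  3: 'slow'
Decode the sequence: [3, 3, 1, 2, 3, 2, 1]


Look up each index in the dictionary:
  3 -> 'slow'
  3 -> 'slow'
  1 -> 'fast'
  2 -> 'run'
  3 -> 'slow'
  2 -> 'run'
  1 -> 'fast'

Decoded: "slow slow fast run slow run fast"


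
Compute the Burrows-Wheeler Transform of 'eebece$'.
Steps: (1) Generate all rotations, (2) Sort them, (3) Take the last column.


Rotations (sorted):
  0: $eebece -> last char: e
  1: bece$ee -> last char: e
  2: ce$eebe -> last char: e
  3: e$eebec -> last char: c
  4: ebece$e -> last char: e
  5: ece$eeb -> last char: b
  6: eebece$ -> last char: $


BWT = eeeceb$


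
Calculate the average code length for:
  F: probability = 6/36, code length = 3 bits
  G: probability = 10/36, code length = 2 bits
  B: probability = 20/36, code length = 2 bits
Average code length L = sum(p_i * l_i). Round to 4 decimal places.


Weighted contributions p_i * l_i:
  F: (6/36) * 3 = 18/36
  G: (10/36) * 2 = 20/36
  B: (20/36) * 2 = 40/36
Sum = (18 + 20 + 40)/36 = 78/36

L = 78/36 = 2.1667 bits/symbol


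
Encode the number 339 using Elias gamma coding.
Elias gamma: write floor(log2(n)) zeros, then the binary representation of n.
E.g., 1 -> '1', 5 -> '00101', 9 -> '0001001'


num_bits = floor(log2(339)) + 1 = 9
leading_zeros = num_bits - 1 = 8
binary(339) = 101010011

Elias gamma(339) = '00000000' + '101010011' = 00000000101010011 (17 bits)


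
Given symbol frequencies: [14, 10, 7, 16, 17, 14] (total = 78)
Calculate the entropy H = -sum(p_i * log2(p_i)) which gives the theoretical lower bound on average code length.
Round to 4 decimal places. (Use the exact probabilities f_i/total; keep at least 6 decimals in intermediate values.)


Per-symbol terms -p_i * log2(p_i) with p_i = f_i/78:
  p = 14/78 = 0.179487: log2(p) = -2.478047, -p*log2(p) = 0.444778
  p = 10/78 = 0.128205: log2(p) = -2.963474, -p*log2(p) = 0.379933
  p = 7/78 = 0.089744: log2(p) = -3.478047, -p*log2(p) = 0.312132
  p = 16/78 = 0.205128: log2(p) = -2.285402, -p*log2(p) = 0.468800
  p = 17/78 = 0.217949: log2(p) = -2.197939, -p*log2(p) = 0.479038
  p = 14/78 = 0.179487: log2(p) = -2.478047, -p*log2(p) = 0.444778
H = 0.444778 + 0.379933 + 0.312132 + 0.468800 + 0.479038 + 0.444778 = 2.529459

H = 2.5295 bits/symbol


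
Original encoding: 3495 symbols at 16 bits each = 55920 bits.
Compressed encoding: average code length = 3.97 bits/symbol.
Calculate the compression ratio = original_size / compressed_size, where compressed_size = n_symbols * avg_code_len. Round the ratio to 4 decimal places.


original_size = n_symbols * orig_bits = 3495 * 16 = 55920 bits
compressed_size = n_symbols * avg_code_len = 3495 * 3.97 = 13875.15 bits
ratio = original_size / compressed_size = 55920 / 13875.15 = 4.0302

Compression ratio = 4.0302


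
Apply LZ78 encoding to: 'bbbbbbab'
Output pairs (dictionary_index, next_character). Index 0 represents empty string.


LZ78 encoding steps:
Dictionary: {0: ''}
Step 1: w='' (idx 0), next='b' -> output (0, 'b'), add 'b' as idx 1
Step 2: w='b' (idx 1), next='b' -> output (1, 'b'), add 'bb' as idx 2
Step 3: w='bb' (idx 2), next='b' -> output (2, 'b'), add 'bbb' as idx 3
Step 4: w='' (idx 0), next='a' -> output (0, 'a'), add 'a' as idx 4
Step 5: w='b' (idx 1), end of input -> output (1, '')


Encoded: [(0, 'b'), (1, 'b'), (2, 'b'), (0, 'a'), (1, '')]


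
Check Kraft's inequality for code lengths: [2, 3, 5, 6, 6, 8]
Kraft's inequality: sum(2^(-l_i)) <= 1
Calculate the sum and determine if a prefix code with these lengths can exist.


Sum = 2^(-2) + 2^(-3) + 2^(-5) + 2^(-6) + 2^(-6) + 2^(-8)
    = 0.25 + 0.125 + 0.03125 + 0.015625 + 0.015625 + 0.00390625
    = 113/256 = 0.44140625
Since 0.44140625 <= 1, Kraft's inequality IS satisfied.
A prefix code with these lengths CAN exist.

Kraft sum = 0.44140625. Satisfied.


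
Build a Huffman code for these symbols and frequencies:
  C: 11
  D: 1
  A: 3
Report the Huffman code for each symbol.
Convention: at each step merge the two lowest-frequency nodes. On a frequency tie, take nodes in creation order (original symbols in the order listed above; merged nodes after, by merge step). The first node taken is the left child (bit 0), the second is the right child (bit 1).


Huffman tree construction:
Step 1: Merge D(1) + A(3) = 4
Step 2: Merge (D+A)(4) + C(11) = 15
Read each symbol's code off the tree from the root (left child = 0, right child = 1).

Codes:
  C: 1 (length 1)
  D: 00 (length 2)
  A: 01 (length 2)
Average code length: 19/15 = 1.2667 bits/symbol


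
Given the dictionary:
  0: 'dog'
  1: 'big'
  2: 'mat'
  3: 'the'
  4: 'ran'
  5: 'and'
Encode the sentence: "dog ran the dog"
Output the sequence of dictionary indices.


Look up each word in the dictionary:
  'dog' -> 0
  'ran' -> 4
  'the' -> 3
  'dog' -> 0

Encoded: [0, 4, 3, 0]


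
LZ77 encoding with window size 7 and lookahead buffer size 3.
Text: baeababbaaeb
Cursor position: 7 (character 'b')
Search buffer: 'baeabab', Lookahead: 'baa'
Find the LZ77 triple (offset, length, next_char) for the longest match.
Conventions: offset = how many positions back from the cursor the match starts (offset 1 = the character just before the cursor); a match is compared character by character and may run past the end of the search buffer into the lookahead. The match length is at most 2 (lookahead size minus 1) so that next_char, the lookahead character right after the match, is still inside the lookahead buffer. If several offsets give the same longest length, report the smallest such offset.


Try each offset into the search buffer:
  offset=1 (pos 6, char 'b'): match length 1
  offset=2 (pos 5, char 'a'): match length 0
  offset=3 (pos 4, char 'b'): match length 2
  offset=4 (pos 3, char 'a'): match length 0
  offset=5 (pos 2, char 'e'): match length 0
  offset=6 (pos 1, char 'a'): match length 0
  offset=7 (pos 0, char 'b'): match length 2
Longest match has length 2, found at offsets 3, 7; take the smallest, offset 3.
next_char = character at position 7 + 2 = 9 -> 'a'

Best match: offset=3, length=2 (matching 'ba' starting at position 4)
LZ77 triple: (3, 2, 'a')


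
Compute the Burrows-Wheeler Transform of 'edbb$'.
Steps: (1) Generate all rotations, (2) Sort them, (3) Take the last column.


Rotations (sorted):
  0: $edbb -> last char: b
  1: b$edb -> last char: b
  2: bb$ed -> last char: d
  3: dbb$e -> last char: e
  4: edbb$ -> last char: $


BWT = bbde$


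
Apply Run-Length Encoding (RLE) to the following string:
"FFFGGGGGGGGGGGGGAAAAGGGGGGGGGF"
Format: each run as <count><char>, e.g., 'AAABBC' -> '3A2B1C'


Scanning runs left to right:
  i=0: run of 'F' x 3 -> '3F'
  i=3: run of 'G' x 13 -> '13G'
  i=16: run of 'A' x 4 -> '4A'
  i=20: run of 'G' x 9 -> '9G'
  i=29: run of 'F' x 1 -> '1F'

RLE = 3F13G4A9G1F


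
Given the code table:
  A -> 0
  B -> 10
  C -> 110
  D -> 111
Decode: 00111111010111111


Decoding:
0 -> A
0 -> A
111 -> D
111 -> D
0 -> A
10 -> B
111 -> D
111 -> D


Result: AADDABDD


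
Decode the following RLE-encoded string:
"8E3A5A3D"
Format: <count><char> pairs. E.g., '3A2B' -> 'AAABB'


Expanding each <count><char> pair:
  8E -> 'EEEEEEEE'
  3A -> 'AAA'
  5A -> 'AAAAA'
  3D -> 'DDD'

Decoded = EEEEEEEEAAAAAAAADDD


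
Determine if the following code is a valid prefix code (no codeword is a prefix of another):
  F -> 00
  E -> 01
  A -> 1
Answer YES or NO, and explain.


Checking each pair (does one codeword prefix another?):
  F='00' vs E='01': no prefix
  F='00' vs A='1': no prefix
  E='01' vs F='00': no prefix
  E='01' vs A='1': no prefix
  A='1' vs F='00': no prefix
  A='1' vs E='01': no prefix
No violation found over all pairs.

YES -- this is a valid prefix code. No codeword is a prefix of any other codeword.


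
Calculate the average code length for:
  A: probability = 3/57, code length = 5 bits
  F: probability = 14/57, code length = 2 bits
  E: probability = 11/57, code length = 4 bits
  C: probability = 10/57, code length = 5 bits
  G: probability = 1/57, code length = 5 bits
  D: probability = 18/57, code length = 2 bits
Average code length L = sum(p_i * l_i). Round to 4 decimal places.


Weighted contributions p_i * l_i:
  A: (3/57) * 5 = 15/57
  F: (14/57) * 2 = 28/57
  E: (11/57) * 4 = 44/57
  C: (10/57) * 5 = 50/57
  G: (1/57) * 5 = 5/57
  D: (18/57) * 2 = 36/57
Sum = (15 + 28 + 44 + 50 + 5 + 36)/57 = 178/57

L = 178/57 = 3.1228 bits/symbol


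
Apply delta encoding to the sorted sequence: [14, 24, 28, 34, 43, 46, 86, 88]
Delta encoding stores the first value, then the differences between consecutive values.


First value: 14
Deltas:
  24 - 14 = 10
  28 - 24 = 4
  34 - 28 = 6
  43 - 34 = 9
  46 - 43 = 3
  86 - 46 = 40
  88 - 86 = 2


Delta encoded: [14, 10, 4, 6, 9, 3, 40, 2]


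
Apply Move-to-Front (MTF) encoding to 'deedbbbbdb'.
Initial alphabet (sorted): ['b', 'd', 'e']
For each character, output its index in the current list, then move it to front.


MTF encoding:
'd': index 1 in ['b', 'd', 'e'] -> ['d', 'b', 'e']
'e': index 2 in ['d', 'b', 'e'] -> ['e', 'd', 'b']
'e': index 0 in ['e', 'd', 'b'] -> ['e', 'd', 'b']
'd': index 1 in ['e', 'd', 'b'] -> ['d', 'e', 'b']
'b': index 2 in ['d', 'e', 'b'] -> ['b', 'd', 'e']
'b': index 0 in ['b', 'd', 'e'] -> ['b', 'd', 'e']
'b': index 0 in ['b', 'd', 'e'] -> ['b', 'd', 'e']
'b': index 0 in ['b', 'd', 'e'] -> ['b', 'd', 'e']
'd': index 1 in ['b', 'd', 'e'] -> ['d', 'b', 'e']
'b': index 1 in ['d', 'b', 'e'] -> ['b', 'd', 'e']


Output: [1, 2, 0, 1, 2, 0, 0, 0, 1, 1]


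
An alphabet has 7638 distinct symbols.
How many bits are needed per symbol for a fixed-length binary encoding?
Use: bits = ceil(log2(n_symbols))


log2(7638) = 12.899
Bracket: 2^12 = 4096 < 7638 <= 2^13 = 8192
So ceil(log2(7638)) = 13

bits = ceil(log2(7638)) = ceil(12.899) = 13 bits


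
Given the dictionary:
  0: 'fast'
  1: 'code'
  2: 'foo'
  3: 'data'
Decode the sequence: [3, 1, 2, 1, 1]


Look up each index in the dictionary:
  3 -> 'data'
  1 -> 'code'
  2 -> 'foo'
  1 -> 'code'
  1 -> 'code'

Decoded: "data code foo code code"


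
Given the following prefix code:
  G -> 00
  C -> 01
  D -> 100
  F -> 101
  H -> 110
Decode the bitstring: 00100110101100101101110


Decoding step by step:
Bits 00 -> G
Bits 100 -> D
Bits 110 -> H
Bits 101 -> F
Bits 100 -> D
Bits 101 -> F
Bits 101 -> F
Bits 110 -> H


Decoded message: GDHFDFFH


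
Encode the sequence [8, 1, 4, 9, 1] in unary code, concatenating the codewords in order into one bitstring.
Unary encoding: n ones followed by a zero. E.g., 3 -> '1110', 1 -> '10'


Encode each number as n ones followed by a terminating 0:
  8 -> 111111110 (9 bits)
  1 -> 10 (2 bits)
  4 -> 11110 (5 bits)
  9 -> 1111111110 (10 bits)
  1 -> 10 (2 bits)
Total length = 9 + 2 + 5 + 10 + 2 = 28 bits.

Unary([8, 1, 4, 9, 1]) = 1111111101011110111111111010 (28 bits)


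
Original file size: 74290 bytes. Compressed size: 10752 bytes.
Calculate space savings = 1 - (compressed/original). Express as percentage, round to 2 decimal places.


ratio = compressed/original = 10752/74290 = 0.14473
savings = 1 - ratio = 1 - 0.14473 = 0.85527
as a percentage: 0.85527 * 100 = 85.53%

Space savings = 1 - 10752/74290 = 85.53%


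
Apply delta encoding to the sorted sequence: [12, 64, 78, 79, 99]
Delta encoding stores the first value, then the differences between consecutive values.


First value: 12
Deltas:
  64 - 12 = 52
  78 - 64 = 14
  79 - 78 = 1
  99 - 79 = 20


Delta encoded: [12, 52, 14, 1, 20]


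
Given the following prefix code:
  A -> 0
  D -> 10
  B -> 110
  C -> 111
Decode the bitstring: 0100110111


Decoding step by step:
Bits 0 -> A
Bits 10 -> D
Bits 0 -> A
Bits 110 -> B
Bits 111 -> C


Decoded message: ADABC


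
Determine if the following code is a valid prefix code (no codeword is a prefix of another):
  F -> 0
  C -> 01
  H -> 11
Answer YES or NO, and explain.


Checking each pair (does one codeword prefix another?):
  F='0' vs C='01': prefix -- VIOLATION

NO -- this is NOT a valid prefix code. F (0) is a prefix of C (01).


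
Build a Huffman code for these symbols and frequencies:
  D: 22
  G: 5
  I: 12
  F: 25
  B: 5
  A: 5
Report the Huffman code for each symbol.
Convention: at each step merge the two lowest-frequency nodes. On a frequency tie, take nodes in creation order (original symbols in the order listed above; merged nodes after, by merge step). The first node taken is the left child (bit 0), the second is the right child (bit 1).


Huffman tree construction:
Step 1: Merge G(5) + B(5) = 10
Step 2: Merge A(5) + (G+B)(10) = 15
Step 3: Merge I(12) + (A+(G+B))(15) = 27
Step 4: Merge D(22) + F(25) = 47
Step 5: Merge (I+(A+(G+B)))(27) + (D+F)(47) = 74
Read each symbol's code off the tree from the root (left child = 0, right child = 1).

Codes:
  D: 10 (length 2)
  G: 0110 (length 4)
  I: 00 (length 2)
  F: 11 (length 2)
  B: 0111 (length 4)
  A: 010 (length 3)
Average code length: 173/74 = 2.3378 bits/symbol
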